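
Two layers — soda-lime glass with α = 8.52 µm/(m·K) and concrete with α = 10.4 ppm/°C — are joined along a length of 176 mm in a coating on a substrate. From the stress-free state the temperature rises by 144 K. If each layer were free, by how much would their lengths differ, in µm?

47.6 µm

Δα = |8.52 − 10.4|×10⁻⁶/K = 1.88×10⁻⁶/K.
ΔL_mismatch = Δα·L·ΔT = 1.88×10⁻⁶ × 176.0 mm × 144.0 K = 47.6 µm.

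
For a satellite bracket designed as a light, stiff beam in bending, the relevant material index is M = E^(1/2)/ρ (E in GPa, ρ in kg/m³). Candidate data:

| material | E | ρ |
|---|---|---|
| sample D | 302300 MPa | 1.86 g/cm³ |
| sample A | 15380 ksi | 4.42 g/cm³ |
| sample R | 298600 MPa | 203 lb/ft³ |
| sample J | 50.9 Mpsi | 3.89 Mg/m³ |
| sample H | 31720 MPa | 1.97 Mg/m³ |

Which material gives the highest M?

Convert each candidate to consistent units, then evaluate M:
  sample D: E = 302.3 GPa, ρ = 1860 kg/m³
  sample A: E = 106.0 GPa, ρ = 4420 kg/m³
  sample R: E = 298.6 GPa, ρ = 3252 kg/m³
  sample J: E = 350.9 GPa, ρ = 3890 kg/m³
  sample H: E = 31.72 GPa, ρ = 1970 kg/m³
  sample D: M = 9.35×10⁻³
  sample R: M = 5.31×10⁻³
  sample J: M = 4.82×10⁻³
  sample H: M = 2.86×10⁻³
  sample A: M = 2.33×10⁻³
The maximum is for sample D.

sample D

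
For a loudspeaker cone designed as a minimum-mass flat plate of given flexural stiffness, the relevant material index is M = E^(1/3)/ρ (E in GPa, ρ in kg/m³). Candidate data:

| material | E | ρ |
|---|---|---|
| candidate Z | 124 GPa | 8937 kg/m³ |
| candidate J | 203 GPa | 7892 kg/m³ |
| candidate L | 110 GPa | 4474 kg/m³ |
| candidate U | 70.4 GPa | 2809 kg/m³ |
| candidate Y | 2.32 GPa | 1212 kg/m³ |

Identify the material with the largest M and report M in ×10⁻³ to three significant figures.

candidate U, M = 1.47×10⁻³

Evaluate M for each candidate:
  candidate U: M = 1.47×10⁻³
  candidate Y: M = 1.09×10⁻³
  candidate L: M = 1.07×10⁻³
  candidate J: M = 0.745×10⁻³
  candidate Z: M = 0.558×10⁻³
The maximum is for candidate U.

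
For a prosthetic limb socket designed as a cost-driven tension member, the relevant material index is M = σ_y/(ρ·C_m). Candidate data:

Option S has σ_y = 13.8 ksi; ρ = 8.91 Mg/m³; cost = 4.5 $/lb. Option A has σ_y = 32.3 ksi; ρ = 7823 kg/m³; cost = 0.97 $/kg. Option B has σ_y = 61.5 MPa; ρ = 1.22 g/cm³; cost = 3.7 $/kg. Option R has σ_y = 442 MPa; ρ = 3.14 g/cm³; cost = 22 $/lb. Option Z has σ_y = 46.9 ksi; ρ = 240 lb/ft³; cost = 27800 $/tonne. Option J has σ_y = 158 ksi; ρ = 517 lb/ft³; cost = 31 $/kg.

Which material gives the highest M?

option A

Convert each candidate to consistent units, then evaluate M:
  option S: σ_y = 95.15 MPa, ρ = 8910 kg/m³, cost = 9.921 $/kg
  option A: σ_y = 222.7 MPa, ρ = 7823 kg/m³, cost = 0.9700 $/kg
  option B: σ_y = 61.50 MPa, ρ = 1220 kg/m³, cost = 3.700 $/kg
  option R: σ_y = 442.0 MPa, ρ = 3140 kg/m³, cost = 48.50 $/kg
  option Z: σ_y = 323.4 MPa, ρ = 3844 kg/m³, cost = 27.80 $/kg
  option J: σ_y = 1089 MPa, ρ = 8282 kg/m³, cost = 31.00 $/kg
  option A: M = 29.3 kN·m per $
  option B: M = 13.6 kN·m per $
  option J: M = 4.24 kN·m per $
  option Z: M = 3.03 kN·m per $
  option R: M = 2.90 kN·m per $
  option S: M = 1.08 kN·m per $
Option A has the largest M.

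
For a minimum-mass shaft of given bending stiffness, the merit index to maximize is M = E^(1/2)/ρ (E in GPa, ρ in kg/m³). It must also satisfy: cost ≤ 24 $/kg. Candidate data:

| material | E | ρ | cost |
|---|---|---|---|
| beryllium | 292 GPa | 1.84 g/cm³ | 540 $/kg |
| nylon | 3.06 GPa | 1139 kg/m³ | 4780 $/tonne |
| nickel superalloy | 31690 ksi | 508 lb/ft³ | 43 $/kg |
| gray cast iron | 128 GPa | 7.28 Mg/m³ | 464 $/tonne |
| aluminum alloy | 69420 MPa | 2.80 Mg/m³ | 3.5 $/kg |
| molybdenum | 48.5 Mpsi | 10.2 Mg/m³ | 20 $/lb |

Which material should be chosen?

aluminum alloy

Screen on constraints: cost ≤ 24 $/kg. Survivors: nylon, gray cast iron, aluminum alloy.
Convert each candidate to consistent units, then evaluate M:
  nylon: E = 3.060 GPa, ρ = 1139 kg/m³
  gray cast iron: E = 128.0 GPa, ρ = 7280 kg/m³
  aluminum alloy: E = 69.42 GPa, ρ = 2800 kg/m³
  aluminum alloy: M = 2.98×10⁻³
  gray cast iron: M = 1.55×10⁻³
  nylon: M = 1.54×10⁻³
Aluminum alloy has the largest M.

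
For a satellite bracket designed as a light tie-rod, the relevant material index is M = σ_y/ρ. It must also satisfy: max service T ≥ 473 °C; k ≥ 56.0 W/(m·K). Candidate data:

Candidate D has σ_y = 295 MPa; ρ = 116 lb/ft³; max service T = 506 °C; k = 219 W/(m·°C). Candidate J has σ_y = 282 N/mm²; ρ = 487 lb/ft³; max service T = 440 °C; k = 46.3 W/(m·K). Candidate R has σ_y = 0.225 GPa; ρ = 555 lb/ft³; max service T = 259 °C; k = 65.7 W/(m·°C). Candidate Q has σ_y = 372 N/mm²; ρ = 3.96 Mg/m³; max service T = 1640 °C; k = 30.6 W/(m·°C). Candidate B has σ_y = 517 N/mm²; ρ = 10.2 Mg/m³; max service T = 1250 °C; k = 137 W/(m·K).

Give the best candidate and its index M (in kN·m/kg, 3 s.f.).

candidate D, M = 159 kN·m/kg

Screen on constraints: max service T ≥ 473 °C; k ≥ 56.0 W/(m·K). Survivors: candidate D, candidate B.
Putting every candidate on a common basis:
  candidate D: σ_y = 295.0 MPa, ρ = 1858 kg/m³
  candidate B: σ_y = 517.0 MPa, ρ = 10200 kg/m³
  candidate D: M = 159 kN·m/kg
  candidate B: M = 50.7 kN·m/kg
Candidate D has the largest M.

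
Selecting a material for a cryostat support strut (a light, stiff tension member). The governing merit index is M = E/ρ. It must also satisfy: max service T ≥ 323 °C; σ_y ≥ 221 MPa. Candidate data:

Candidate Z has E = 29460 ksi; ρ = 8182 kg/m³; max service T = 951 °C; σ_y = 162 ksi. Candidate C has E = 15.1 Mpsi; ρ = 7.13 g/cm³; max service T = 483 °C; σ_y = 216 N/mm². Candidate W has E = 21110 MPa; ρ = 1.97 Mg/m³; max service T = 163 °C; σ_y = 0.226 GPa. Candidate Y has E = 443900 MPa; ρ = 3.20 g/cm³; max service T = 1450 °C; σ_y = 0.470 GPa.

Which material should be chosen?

Screen on constraints: max service T ≥ 323 °C; σ_y ≥ 221 MPa. Survivors: candidate Z, candidate Y.
In SI units:
  candidate Z: E = 203.1 GPa, ρ = 8182 kg/m³
  candidate Y: E = 443.9 GPa, ρ = 3200 kg/m³
  candidate Y: M = 139 MN·m/kg
  candidate Z: M = 24.8 MN·m/kg
Candidate Y ranks first.

candidate Y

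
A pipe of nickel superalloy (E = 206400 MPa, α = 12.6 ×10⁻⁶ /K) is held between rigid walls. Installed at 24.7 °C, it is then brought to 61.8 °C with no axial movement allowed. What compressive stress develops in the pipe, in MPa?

E = 206400 MPa = 206.4 GPa.
ΔT = 37.10 K. Constrained thermal stress σ = E·α·ΔT = 206.4×10³ MPa × 12.6×10⁻⁶ × 37.10 = 96.5 MPa (compressive).

96.5 MPa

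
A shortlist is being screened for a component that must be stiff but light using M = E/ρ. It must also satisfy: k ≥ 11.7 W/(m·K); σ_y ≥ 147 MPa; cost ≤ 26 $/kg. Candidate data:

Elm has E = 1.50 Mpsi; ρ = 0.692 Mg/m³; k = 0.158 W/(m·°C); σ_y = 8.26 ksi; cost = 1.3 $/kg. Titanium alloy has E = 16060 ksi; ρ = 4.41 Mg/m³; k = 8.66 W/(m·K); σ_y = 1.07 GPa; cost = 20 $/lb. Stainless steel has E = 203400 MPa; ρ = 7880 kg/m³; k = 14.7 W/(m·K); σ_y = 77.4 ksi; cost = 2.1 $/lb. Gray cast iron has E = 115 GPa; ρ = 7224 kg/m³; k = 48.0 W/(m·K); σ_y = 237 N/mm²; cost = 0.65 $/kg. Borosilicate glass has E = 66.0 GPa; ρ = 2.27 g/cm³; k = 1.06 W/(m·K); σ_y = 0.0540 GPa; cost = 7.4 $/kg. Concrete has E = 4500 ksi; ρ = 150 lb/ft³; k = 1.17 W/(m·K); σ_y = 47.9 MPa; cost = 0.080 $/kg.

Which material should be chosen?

stainless steel

Screen on constraints: k ≥ 11.7 W/(m·K); σ_y ≥ 147 MPa; cost ≤ 26 $/kg. Survivors: stainless steel, gray cast iron.
Normalizing units and computing the index:
  stainless steel: E = 203.4 GPa, ρ = 7880 kg/m³
  gray cast iron: E = 115.0 GPa, ρ = 7224 kg/m³
  stainless steel: M = 25.8 MN·m/kg
  gray cast iron: M = 15.9 MN·m/kg
Stainless steel has the largest M.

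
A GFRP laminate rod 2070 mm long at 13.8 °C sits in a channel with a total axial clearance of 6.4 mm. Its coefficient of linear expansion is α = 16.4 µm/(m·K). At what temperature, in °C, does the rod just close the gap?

202 °C

α·L₀·ΔT = 6.4 mm ⇒ ΔT = 6.4 / (16.4×10⁻⁶ × 2070.0) = 188.5 K.
T = 13.8 + 188.5 = 202.3 °C.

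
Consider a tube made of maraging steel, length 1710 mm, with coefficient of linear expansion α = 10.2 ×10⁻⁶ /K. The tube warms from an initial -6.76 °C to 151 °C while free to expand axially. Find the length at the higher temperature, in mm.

ΔT = 151 − (-6.76) = 157.8 K.
ΔL = α·L₀·ΔT = 10.2×10⁻⁶ × 1710 mm × 157.8 K = 2.75 mm.
L = L₀ + ΔL = 1710 + 2.75 = 1712.8 mm.

1712.8 mm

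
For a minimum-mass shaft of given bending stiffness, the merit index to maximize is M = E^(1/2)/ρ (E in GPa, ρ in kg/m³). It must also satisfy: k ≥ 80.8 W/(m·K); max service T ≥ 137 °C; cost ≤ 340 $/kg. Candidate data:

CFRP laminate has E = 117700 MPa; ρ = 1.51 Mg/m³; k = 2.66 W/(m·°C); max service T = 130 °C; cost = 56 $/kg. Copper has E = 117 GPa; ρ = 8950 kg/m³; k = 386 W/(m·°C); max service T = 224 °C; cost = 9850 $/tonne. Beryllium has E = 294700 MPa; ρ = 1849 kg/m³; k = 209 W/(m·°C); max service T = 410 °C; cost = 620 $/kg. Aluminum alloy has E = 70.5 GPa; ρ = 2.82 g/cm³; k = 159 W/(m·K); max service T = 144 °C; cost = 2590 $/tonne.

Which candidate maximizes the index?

aluminum alloy

Screen on constraints: k ≥ 80.8 W/(m·K); max service T ≥ 137 °C; cost ≤ 340 $/kg. Survivors: copper, aluminum alloy.
After converting to SI:
  copper: E = 117.0 GPa, ρ = 8950 kg/m³
  aluminum alloy: E = 70.50 GPa, ρ = 2820 kg/m³
  aluminum alloy: M = 2.98×10⁻³
  copper: M = 1.21×10⁻³
Aluminum alloy ranks first.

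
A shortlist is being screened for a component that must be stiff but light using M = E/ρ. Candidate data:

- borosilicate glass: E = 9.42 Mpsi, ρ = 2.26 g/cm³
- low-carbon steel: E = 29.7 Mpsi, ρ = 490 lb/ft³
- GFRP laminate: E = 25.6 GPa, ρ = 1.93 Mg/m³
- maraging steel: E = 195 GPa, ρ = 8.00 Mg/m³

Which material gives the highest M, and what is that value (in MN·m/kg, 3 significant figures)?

borosilicate glass, M = 28.7 MN·m/kg

In SI units:
  borosilicate glass: E = 64.95 GPa, ρ = 2260 kg/m³
  low-carbon steel: E = 204.8 GPa, ρ = 7849 kg/m³
  GFRP laminate: E = 25.60 GPa, ρ = 1930 kg/m³
  maraging steel: E = 195.0 GPa, ρ = 8000 kg/m³
  borosilicate glass: M = 28.7 MN·m/kg
  low-carbon steel: M = 26.1 MN·m/kg
  maraging steel: M = 24.4 MN·m/kg
  GFRP laminate: M = 13.3 MN·m/kg
Borosilicate glass ranks first.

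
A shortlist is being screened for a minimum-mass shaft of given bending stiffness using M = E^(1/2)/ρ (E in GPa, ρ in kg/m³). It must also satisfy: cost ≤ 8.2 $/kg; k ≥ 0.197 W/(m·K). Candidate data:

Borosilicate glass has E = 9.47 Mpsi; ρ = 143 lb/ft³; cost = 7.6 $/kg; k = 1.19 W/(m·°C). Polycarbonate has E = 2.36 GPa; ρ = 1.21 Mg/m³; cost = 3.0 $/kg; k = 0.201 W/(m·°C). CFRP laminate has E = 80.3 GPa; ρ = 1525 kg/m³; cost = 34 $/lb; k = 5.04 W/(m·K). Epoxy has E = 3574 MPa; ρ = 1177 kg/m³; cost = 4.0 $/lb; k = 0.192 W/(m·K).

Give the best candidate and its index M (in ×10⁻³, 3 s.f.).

borosilicate glass, M = 3.53×10⁻³

Screen on constraints: cost ≤ 8.2 $/kg; k ≥ 0.197 W/(m·K). Survivors: borosilicate glass, polycarbonate.
In SI units:
  borosilicate glass: E = 65.29 GPa, ρ = 2291 kg/m³
  polycarbonate: E = 2.360 GPa, ρ = 1210 kg/m³
  borosilicate glass: M = 3.53×10⁻³
  polycarbonate: M = 1.27×10⁻³
Highest index: borosilicate glass.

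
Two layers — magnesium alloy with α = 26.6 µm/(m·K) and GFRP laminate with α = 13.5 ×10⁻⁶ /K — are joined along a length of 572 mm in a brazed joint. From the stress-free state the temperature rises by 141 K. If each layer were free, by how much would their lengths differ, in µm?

Δα = |26.6 − 13.5|×10⁻⁶/K = 13.1×10⁻⁶/K.
ΔL_mismatch = Δα·L·ΔT = 13.1×10⁻⁶ × 572.0 mm × 141.0 K = 1060 µm.

1060 µm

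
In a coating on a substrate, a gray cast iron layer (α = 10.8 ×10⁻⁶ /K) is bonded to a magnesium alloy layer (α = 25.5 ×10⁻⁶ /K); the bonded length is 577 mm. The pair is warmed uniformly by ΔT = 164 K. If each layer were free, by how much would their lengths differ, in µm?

Δα = |10.8 − 25.5|×10⁻⁶/K = 14.7×10⁻⁶/K.
ΔL_mismatch = Δα·L·ΔT = 14.7×10⁻⁶ × 577.0 mm × 164.0 K = 1390 µm.

1390 µm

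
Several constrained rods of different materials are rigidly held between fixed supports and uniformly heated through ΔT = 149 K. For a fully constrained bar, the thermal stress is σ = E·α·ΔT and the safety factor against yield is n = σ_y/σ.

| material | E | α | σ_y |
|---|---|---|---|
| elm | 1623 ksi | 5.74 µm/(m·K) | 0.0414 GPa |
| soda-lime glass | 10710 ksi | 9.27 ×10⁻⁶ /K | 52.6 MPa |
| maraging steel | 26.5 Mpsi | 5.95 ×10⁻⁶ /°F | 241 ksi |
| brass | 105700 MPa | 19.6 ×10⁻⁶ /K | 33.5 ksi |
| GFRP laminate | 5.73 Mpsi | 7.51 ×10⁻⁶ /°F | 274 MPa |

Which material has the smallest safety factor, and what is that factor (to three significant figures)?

soda-lime glass, n = 0.516

Converting E to GPa, α to ×10⁻⁶/K, σ_y to MPa, then σ and n for each:
  elm: E = 11.19, α = 5.74, σ_y = 41.40 → σ = 9.57 MPa, n = 4.33
  soda-lime glass: E = 73.84, α = 9.27, σ_y = 52.60 → σ = 102 MPa, n = 0.516
  maraging steel: E = 182.7, α = 10.7, σ_y = 1662 → σ = 292 MPa, n = 5.70
  brass: E = 105.7, α = 19.6, σ_y = 231.0 → σ = 309 MPa, n = 0.748
  GFRP laminate: E = 39.51, α = 13.5, σ_y = 274.0 → σ = 79.6 MPa, n = 3.44
Soda-lime glass has the lowest safety factor, n = 0.516.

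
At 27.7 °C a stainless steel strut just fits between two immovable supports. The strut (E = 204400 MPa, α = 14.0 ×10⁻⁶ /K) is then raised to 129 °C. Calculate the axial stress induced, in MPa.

E = 204400 MPa = 204.4 GPa.
ΔT = 101.3 K. Constrained thermal stress σ = E·α·ΔT = 204.4×10³ MPa × 14.0×10⁻⁶ × 101.3 = 290 MPa (compressive).

290 MPa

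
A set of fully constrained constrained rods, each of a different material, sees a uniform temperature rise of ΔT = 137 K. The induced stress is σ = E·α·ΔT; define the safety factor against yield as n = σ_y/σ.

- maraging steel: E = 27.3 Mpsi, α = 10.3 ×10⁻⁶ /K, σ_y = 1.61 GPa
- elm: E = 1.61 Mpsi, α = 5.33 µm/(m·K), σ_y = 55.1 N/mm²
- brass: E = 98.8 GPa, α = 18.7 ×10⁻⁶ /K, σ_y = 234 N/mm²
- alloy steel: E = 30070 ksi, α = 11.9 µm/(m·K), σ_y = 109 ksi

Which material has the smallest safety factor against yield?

In consistent units (E in GPa, α in ×10⁻⁶/K, σ_y in MPa):
  maraging steel: E = 188.2, α = 10.3, σ_y = 1610 → σ = 266 MPa, n = 6.06
  elm: E = 11.10, α = 5.33, σ_y = 55.10 → σ = 8.11 MPa, n = 6.80
  brass: E = 98.80, α = 18.7, σ_y = 234.0 → σ = 253 MPa, n = 0.924
  alloy steel: E = 207.3, α = 11.9, σ_y = 751.5 → σ = 338 MPa, n = 2.22
Brass has the lowest safety factor, n = 0.924.

brass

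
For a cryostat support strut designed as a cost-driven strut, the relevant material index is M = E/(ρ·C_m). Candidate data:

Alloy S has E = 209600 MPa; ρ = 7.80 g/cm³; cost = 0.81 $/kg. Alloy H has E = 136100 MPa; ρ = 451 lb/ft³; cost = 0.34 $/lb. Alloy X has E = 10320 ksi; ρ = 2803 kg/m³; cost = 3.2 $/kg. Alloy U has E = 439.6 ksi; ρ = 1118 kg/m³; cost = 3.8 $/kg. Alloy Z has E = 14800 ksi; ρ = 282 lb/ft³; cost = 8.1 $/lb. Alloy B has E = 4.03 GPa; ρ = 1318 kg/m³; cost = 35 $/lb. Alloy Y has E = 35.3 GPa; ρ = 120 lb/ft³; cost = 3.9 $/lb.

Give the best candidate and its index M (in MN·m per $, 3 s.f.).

alloy S, M = 33.2 MN·m per $

Convert each candidate to consistent units, then evaluate M:
  alloy S: E = 209.6 GPa, ρ = 7800 kg/m³, cost = 0.8100 $/kg
  alloy H: E = 136.1 GPa, ρ = 7224 kg/m³, cost = 0.7496 $/kg
  alloy X: E = 71.15 GPa, ρ = 2803 kg/m³, cost = 3.200 $/kg
  alloy U: E = 3.031 GPa, ρ = 1118 kg/m³, cost = 3.800 $/kg
  alloy Z: E = 102.0 GPa, ρ = 4517 kg/m³, cost = 17.86 $/kg
  alloy B: E = 4.030 GPa, ρ = 1318 kg/m³, cost = 77.16 $/kg
  alloy Y: E = 35.30 GPa, ρ = 1922 kg/m³, cost = 8.598 $/kg
  alloy S: M = 33.2 MN·m per $
  alloy H: M = 25.1 MN·m per $
  alloy X: M = 7.93 MN·m per $
  alloy Y: M = 2.14 MN·m per $
  alloy Z: M = 1.27 MN·m per $
  alloy U: M = 0.713 MN·m per $
  alloy B: M = 0.0396 MN·m per $
Highest index: alloy S.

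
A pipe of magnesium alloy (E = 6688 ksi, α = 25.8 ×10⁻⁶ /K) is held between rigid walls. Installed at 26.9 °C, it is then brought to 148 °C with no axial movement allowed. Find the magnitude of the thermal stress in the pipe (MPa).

144 MPa

E = 6688 ksi = 46.11 GPa.
ΔT = 121.1 K. Constrained thermal stress σ = E·α·ΔT = 46.11×10³ MPa × 25.8×10⁻⁶ × 121.1 = 144 MPa (compressive).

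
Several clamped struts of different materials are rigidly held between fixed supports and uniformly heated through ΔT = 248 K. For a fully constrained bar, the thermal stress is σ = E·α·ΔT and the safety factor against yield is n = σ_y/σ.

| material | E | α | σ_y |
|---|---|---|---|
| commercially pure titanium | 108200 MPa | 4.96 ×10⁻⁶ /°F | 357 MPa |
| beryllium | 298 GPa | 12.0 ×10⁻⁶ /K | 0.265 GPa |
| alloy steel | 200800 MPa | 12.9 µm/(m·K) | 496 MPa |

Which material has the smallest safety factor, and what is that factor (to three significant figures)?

beryllium, n = 0.299

Converting E to GPa, α to ×10⁻⁶/K, σ_y to MPa, then σ and n for each:
  commercially pure titanium: E = 108.2, α = 8.93, σ_y = 357.0 → σ = 240 MPa, n = 1.49
  beryllium: E = 298.0, α = 12.0, σ_y = 265.0 → σ = 887 MPa, n = 0.299
  alloy steel: E = 200.8, α = 12.9, σ_y = 496.0 → σ = 642 MPa, n = 0.772
The minimum is beryllium at n = 0.299.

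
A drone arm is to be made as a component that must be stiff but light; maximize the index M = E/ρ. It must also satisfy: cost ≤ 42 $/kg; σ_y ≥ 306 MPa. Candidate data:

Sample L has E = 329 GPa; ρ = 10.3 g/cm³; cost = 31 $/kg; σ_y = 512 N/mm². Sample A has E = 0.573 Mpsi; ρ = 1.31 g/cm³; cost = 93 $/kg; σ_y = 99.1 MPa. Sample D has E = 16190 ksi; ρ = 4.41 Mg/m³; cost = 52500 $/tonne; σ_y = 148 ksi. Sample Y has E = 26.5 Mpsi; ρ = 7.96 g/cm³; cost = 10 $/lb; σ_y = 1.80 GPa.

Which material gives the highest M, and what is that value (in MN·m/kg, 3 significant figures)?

sample L, M = 31.9 MN·m/kg

Screen on constraints: cost ≤ 42 $/kg; σ_y ≥ 306 MPa. Survivors: sample L, sample Y.
Normalizing units and computing the index:
  sample L: E = 329.0 GPa, ρ = 10300 kg/m³
  sample Y: E = 182.7 GPa, ρ = 7960 kg/m³
  sample L: M = 31.9 MN·m/kg
  sample Y: M = 23.0 MN·m/kg
Sample L has the largest M.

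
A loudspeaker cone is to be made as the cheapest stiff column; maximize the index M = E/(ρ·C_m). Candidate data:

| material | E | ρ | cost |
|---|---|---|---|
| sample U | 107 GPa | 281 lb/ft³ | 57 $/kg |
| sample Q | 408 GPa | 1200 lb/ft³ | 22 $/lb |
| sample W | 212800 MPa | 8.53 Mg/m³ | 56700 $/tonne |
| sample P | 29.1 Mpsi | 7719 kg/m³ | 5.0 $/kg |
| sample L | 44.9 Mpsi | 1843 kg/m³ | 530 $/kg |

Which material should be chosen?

sample P

In SI units:
  sample U: E = 107.0 GPa, ρ = 4501 kg/m³, cost = 57.00 $/kg
  sample Q: E = 408.0 GPa, ρ = 19220 kg/m³, cost = 48.50 $/kg
  sample W: E = 212.8 GPa, ρ = 8530 kg/m³, cost = 56.70 $/kg
  sample P: E = 200.6 GPa, ρ = 7719 kg/m³, cost = 5.000 $/kg
  sample L: E = 309.6 GPa, ρ = 1843 kg/m³, cost = 530.0 $/kg
  sample P: M = 5.20 MN·m per $
  sample W: M = 0.440 MN·m per $
  sample Q: M = 0.438 MN·m per $
  sample U: M = 0.417 MN·m per $
  sample L: M = 0.317 MN·m per $
The maximum is for sample P.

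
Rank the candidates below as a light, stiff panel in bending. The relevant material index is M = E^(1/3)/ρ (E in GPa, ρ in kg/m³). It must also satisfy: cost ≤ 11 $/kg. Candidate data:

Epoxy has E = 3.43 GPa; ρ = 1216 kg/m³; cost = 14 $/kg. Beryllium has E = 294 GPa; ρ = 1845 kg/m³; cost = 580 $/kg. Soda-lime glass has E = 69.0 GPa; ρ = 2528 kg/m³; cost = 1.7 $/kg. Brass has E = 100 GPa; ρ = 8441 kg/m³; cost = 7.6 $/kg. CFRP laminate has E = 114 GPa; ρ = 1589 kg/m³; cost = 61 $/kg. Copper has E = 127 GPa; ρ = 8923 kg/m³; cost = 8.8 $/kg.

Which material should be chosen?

Screen on constraints: cost ≤ 11 $/kg. Survivors: soda-lime glass, brass, copper.
Evaluate M for each candidate:
  soda-lime glass: M = 1.62×10⁻³
  copper: M = 0.563×10⁻³
  brass: M = 0.550×10⁻³
The maximum is for soda-lime glass.

soda-lime glass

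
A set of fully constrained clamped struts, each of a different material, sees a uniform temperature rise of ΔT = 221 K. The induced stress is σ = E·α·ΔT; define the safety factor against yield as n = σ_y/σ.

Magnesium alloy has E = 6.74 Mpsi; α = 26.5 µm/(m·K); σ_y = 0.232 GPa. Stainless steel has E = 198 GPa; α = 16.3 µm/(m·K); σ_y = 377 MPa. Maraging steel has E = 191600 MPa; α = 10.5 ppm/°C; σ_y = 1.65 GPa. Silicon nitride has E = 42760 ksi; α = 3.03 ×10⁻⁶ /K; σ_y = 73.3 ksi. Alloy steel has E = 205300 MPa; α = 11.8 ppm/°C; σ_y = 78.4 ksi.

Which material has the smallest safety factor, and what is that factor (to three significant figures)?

With everything in SI (GPa, ×10⁻⁶/K, MPa):
  magnesium alloy: E = 46.47, α = 26.5, σ_y = 232.0 → σ = 272 MPa, n = 0.852
  stainless steel: E = 198.0, α = 16.3, σ_y = 377.0 → σ = 713 MPa, n = 0.529
  maraging steel: E = 191.6, α = 10.5, σ_y = 1650 → σ = 445 MPa, n = 3.71
  silicon nitride: E = 294.8, α = 3.03, σ_y = 505.4 → σ = 197 MPa, n = 2.56
  alloy steel: E = 205.3, α = 11.8, σ_y = 540.5 → σ = 535 MPa, n = 1.01
Smallest n: stainless steel with n = 0.529.

stainless steel, n = 0.529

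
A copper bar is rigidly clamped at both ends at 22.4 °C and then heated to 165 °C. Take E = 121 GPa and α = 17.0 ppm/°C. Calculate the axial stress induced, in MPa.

293 MPa

ΔT = 142.6 K. Constrained thermal stress σ = E·α·ΔT = 121.0×10³ MPa × 17.0×10⁻⁶ × 142.6 = 293 MPa (compressive).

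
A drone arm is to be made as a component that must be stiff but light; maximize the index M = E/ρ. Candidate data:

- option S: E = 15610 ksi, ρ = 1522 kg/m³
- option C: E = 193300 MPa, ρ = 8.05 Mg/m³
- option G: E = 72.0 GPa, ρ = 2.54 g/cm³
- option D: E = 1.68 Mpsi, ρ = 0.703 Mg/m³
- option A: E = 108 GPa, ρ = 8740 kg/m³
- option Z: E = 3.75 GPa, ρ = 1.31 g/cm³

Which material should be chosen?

option S

Putting every candidate on a common basis:
  option S: E = 107.6 GPa, ρ = 1522 kg/m³
  option C: E = 193.3 GPa, ρ = 8050 kg/m³
  option G: E = 72.00 GPa, ρ = 2540 kg/m³
  option D: E = 11.58 GPa, ρ = 703.0 kg/m³
  option A: E = 108.0 GPa, ρ = 8740 kg/m³
  option Z: E = 3.750 GPa, ρ = 1310 kg/m³
  option S: M = 70.7 MN·m/kg
  option G: M = 28.3 MN·m/kg
  option C: M = 24.0 MN·m/kg
  option D: M = 16.5 MN·m/kg
  option A: M = 12.4 MN·m/kg
  option Z: M = 2.86 MN·m/kg
Option S ranks first.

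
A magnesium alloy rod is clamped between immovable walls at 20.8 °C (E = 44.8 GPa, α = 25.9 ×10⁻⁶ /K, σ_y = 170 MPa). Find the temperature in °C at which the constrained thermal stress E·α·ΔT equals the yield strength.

E·α·ΔT = 170.0 MPa ⇒ ΔT = 170.0 / (44.80×10³ × 25.9×10⁻⁶) = 146.5 K.
T = 20.8 + 146.5 = 167.3 °C.

167 °C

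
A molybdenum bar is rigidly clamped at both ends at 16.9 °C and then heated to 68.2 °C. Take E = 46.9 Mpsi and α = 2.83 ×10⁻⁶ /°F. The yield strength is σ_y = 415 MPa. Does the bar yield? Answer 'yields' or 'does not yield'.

E = 46.9 Mpsi = 323.4 GPa.
α = 2.83×10⁻⁶/°F × 9/5 = 5.09×10⁻⁶/K.
ΔT = 51.30 K. Constrained thermal stress σ = E·α·ΔT = 323.4×10³ MPa × 5.09×10⁻⁶ × 51.30 = 84.5 MPa (compressive).
Compare to σ_y = 415 MPa: σ < σ_y, so it does not yield.

does not yield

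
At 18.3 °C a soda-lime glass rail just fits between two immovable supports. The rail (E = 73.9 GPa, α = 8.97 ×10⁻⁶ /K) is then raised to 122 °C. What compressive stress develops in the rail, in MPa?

ΔT = 103.7 K. Constrained thermal stress σ = E·α·ΔT = 73.90×10³ MPa × 8.97×10⁻⁶ × 103.7 = 68.7 MPa (compressive).

68.7 MPa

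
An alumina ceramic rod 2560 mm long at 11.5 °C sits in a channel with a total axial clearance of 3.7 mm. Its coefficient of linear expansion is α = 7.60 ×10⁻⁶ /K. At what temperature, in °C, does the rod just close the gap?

202 °C

α·L₀·ΔT = 3.7 mm ⇒ ΔT = 3.7 / (7.60×10⁻⁶ × 2560.0) = 190.2 K.
T = 11.5 + 190.2 = 201.7 °C.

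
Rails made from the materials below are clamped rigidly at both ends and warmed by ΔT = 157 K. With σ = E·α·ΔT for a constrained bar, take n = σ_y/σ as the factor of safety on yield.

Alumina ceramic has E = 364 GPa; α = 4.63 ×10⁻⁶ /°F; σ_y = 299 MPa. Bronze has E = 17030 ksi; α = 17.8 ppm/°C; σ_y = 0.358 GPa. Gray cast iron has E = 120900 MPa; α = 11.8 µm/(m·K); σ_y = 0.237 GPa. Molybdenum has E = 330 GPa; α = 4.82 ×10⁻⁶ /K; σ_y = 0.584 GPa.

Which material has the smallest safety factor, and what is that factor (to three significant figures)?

Converting E to GPa, α to ×10⁻⁶/K, σ_y to MPa, then σ and n for each:
  alumina ceramic: E = 364.0, α = 8.33, σ_y = 299.0 → σ = 476 MPa, n = 0.628
  bronze: E = 117.4, α = 17.8, σ_y = 358.0 → σ = 328 MPa, n = 1.09
  gray cast iron: E = 120.9, α = 11.8, σ_y = 237.0 → σ = 224 MPa, n = 1.06
  molybdenum: E = 330.0, α = 4.82, σ_y = 584.0 → σ = 250 MPa, n = 2.34
Alumina ceramic has the lowest safety factor, n = 0.628.

alumina ceramic, n = 0.628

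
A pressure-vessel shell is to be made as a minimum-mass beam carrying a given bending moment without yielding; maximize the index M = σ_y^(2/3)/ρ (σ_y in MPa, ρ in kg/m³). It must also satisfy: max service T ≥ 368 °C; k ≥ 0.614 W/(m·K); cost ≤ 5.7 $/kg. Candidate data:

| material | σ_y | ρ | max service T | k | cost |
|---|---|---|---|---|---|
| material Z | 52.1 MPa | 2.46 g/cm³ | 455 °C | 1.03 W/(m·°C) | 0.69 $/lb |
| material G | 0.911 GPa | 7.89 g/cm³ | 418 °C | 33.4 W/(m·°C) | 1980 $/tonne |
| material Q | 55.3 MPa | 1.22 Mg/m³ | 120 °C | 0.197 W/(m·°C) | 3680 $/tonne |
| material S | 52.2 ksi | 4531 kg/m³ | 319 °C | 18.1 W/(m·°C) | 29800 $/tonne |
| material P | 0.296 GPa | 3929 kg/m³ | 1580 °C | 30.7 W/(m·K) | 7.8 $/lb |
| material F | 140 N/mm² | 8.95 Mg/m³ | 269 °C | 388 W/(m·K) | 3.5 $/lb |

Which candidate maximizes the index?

Screen on constraints: max service T ≥ 368 °C; k ≥ 0.614 W/(m·K); cost ≤ 5.7 $/kg. Survivors: material Z, material G.
Normalizing units and computing the index:
  material Z: σ_y = 52.10 MPa, ρ = 2460 kg/m³
  material G: σ_y = 911.0 MPa, ρ = 7890 kg/m³
  material G: M = 11.9×10⁻³
  material Z: M = 5.67×10⁻³
Highest index: material G.

material G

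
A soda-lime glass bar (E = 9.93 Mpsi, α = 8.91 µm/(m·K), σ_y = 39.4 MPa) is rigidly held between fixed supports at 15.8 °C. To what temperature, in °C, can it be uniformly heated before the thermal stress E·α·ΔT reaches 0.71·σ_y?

E = 9.93 Mpsi = 68.46 GPa.
E·α·ΔT = 27.97 MPa ⇒ ΔT = 27.97 / (68.46×10³ × 8.91×10⁻⁶) = 45.86 K.
T = 15.8 + 45.86 = 61.66 °C.

61.7 °C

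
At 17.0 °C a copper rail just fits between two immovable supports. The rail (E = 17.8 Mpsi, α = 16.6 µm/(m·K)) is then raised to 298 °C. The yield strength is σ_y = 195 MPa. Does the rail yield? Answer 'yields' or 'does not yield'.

E = 17.8 Mpsi = 122.7 GPa.
ΔT = 281.0 K. Constrained thermal stress σ = E·α·ΔT = 122.7×10³ MPa × 16.6×10⁻⁶ × 281.0 = 572 MPa (compressive).
Compare to σ_y = 195 MPa: σ ≥ σ_y, so it yields.

yields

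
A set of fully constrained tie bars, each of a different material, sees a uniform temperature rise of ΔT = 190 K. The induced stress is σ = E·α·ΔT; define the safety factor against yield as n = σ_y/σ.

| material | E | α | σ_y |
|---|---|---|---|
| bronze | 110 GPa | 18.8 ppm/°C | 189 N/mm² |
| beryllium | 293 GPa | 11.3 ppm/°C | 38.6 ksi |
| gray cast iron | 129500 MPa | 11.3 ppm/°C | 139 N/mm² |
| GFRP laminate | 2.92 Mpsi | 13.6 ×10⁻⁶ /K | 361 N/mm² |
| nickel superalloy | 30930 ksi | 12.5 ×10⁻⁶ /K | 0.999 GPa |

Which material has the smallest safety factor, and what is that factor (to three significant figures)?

beryllium, n = 0.423

With everything in SI (GPa, ×10⁻⁶/K, MPa):
  bronze: E = 110.0, α = 18.8, σ_y = 189.0 → σ = 393 MPa, n = 0.481
  beryllium: E = 293.0, α = 11.3, σ_y = 266.1 → σ = 629 MPa, n = 0.423
  gray cast iron: E = 129.5, α = 11.3, σ_y = 139.0 → σ = 278 MPa, n = 0.500
  GFRP laminate: E = 20.13, α = 13.6, σ_y = 361.0 → σ = 52.0 MPa, n = 6.94
  nickel superalloy: E = 213.3, α = 12.5, σ_y = 999.0 → σ = 506 MPa, n = 1.97
The minimum is beryllium at n = 0.423.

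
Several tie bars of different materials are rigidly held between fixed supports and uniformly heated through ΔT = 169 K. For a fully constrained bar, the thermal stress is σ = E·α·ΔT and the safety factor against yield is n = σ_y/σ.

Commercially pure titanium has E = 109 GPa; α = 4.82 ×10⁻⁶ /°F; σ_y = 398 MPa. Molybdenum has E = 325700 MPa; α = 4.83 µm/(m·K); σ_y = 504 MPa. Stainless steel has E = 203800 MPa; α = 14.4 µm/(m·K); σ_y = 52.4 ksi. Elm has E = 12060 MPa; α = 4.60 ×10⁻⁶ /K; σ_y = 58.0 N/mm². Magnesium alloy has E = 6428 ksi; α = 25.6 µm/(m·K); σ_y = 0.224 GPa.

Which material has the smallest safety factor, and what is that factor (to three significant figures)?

Per material, after unit conversion:
  commercially pure titanium: E = 109.0, α = 8.68, σ_y = 398.0 → σ = 160 MPa, n = 2.49
  molybdenum: E = 325.7, α = 4.83, σ_y = 504.0 → σ = 266 MPa, n = 1.90
  stainless steel: E = 203.8, α = 14.4, σ_y = 361.3 → σ = 496 MPa, n = 0.728
  elm: E = 12.06, α = 4.60, σ_y = 58.00 → σ = 9.38 MPa, n = 6.19
  magnesium alloy: E = 44.32, α = 25.6, σ_y = 224.0 → σ = 192 MPa, n = 1.17
Stainless steel has the lowest safety factor, n = 0.728.

stainless steel, n = 0.728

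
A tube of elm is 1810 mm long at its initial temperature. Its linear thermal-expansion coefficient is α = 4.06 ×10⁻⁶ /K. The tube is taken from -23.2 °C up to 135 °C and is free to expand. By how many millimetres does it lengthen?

1.16 mm

ΔT = 135 − (-23.2) = 158.2 K.
ΔL = α·L₀·ΔT = 4.06×10⁻⁶ × 1810 mm × 158.2 K = 1.16 mm.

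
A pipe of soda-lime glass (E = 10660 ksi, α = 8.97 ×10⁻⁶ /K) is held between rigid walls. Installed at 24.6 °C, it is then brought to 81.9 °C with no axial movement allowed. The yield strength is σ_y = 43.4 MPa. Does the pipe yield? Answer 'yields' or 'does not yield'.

does not yield

E = 10660 ksi = 73.50 GPa.
ΔT = 57.30 K. Constrained thermal stress σ = E·α·ΔT = 73.50×10³ MPa × 8.97×10⁻⁶ × 57.30 = 37.8 MPa (compressive).
Compare to σ_y = 43.4 MPa: σ < σ_y, so it does not yield.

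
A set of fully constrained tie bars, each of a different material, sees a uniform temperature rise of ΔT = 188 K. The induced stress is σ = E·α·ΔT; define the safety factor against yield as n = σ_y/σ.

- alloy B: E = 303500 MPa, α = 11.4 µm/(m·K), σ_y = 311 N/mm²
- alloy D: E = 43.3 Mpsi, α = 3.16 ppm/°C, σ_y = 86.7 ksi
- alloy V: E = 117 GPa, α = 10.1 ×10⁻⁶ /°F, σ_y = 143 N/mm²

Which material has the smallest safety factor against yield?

Per material, after unit conversion:
  alloy B: E = 303.5, α = 11.4, σ_y = 311.0 → σ = 650 MPa, n = 0.478
  alloy D: E = 298.5, α = 3.16, σ_y = 597.8 → σ = 177 MPa, n = 3.37
  alloy V: E = 117.0, α = 18.2, σ_y = 143.0 → σ = 400 MPa, n = 0.358
Smallest n: alloy V with n = 0.358.

alloy V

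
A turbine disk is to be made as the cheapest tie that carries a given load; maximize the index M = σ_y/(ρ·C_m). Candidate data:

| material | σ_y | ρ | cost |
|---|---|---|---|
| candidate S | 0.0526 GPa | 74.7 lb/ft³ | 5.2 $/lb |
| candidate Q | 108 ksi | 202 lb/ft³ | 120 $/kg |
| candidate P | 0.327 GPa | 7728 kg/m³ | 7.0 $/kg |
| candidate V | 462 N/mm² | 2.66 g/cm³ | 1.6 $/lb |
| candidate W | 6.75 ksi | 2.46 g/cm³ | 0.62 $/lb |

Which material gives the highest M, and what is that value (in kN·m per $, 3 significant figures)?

Normalizing units and computing the index:
  candidate S: σ_y = 52.60 MPa, ρ = 1197 kg/m³, cost = 11.46 $/kg
  candidate Q: σ_y = 744.6 MPa, ρ = 3236 kg/m³, cost = 120.0 $/kg
  candidate P: σ_y = 327.0 MPa, ρ = 7728 kg/m³, cost = 7.000 $/kg
  candidate V: σ_y = 462.0 MPa, ρ = 2660 kg/m³, cost = 3.527 $/kg
  candidate W: σ_y = 46.54 MPa, ρ = 2460 kg/m³, cost = 1.367 $/kg
  candidate V: M = 49.2 kN·m per $
  candidate W: M = 13.8 kN·m per $
  candidate P: M = 6.04 kN·m per $
  candidate S: M = 3.83 kN·m per $
  candidate Q: M = 1.92 kN·m per $
The maximum is for candidate V.

candidate V, M = 49.2 kN·m per $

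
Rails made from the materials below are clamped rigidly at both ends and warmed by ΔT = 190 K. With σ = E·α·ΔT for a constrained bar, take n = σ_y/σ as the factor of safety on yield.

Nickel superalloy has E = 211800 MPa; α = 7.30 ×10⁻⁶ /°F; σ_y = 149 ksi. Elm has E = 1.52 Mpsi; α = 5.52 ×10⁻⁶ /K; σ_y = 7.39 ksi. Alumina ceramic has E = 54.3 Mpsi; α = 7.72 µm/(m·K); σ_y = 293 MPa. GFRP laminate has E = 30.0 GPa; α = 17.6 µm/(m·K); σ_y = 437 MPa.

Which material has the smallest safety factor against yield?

With everything in SI (GPa, ×10⁻⁶/K, MPa):
  nickel superalloy: E = 211.8, α = 13.1, σ_y = 1027 → σ = 529 MPa, n = 1.94
  elm: E = 10.48, α = 5.52, σ_y = 50.95 → σ = 11.0 MPa, n = 4.64
  alumina ceramic: E = 374.4, α = 7.72, σ_y = 293.0 → σ = 549 MPa, n = 0.534
  GFRP laminate: E = 30.00, α = 17.6, σ_y = 437.0 → σ = 100 MPa, n = 4.36
Alumina ceramic has the lowest safety factor, n = 0.534.

alumina ceramic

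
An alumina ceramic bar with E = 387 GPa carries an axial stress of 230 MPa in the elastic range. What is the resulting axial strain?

ε = σ/E = 230 / 387000 = 5.94×10⁻⁴.

5.94×10⁻⁴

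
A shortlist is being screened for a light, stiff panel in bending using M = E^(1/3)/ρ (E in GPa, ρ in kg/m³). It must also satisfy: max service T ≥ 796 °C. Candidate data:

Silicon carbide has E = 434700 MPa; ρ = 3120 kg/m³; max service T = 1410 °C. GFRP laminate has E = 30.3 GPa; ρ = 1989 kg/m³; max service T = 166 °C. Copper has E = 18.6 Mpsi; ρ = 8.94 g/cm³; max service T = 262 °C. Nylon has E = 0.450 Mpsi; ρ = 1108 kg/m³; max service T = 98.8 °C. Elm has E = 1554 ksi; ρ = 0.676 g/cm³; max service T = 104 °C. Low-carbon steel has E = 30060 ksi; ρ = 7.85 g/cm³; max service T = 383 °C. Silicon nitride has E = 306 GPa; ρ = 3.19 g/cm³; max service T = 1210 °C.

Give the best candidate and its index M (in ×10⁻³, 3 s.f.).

silicon carbide, M = 2.43×10⁻³

Screen on constraints: max service T ≥ 796 °C. Survivors: silicon carbide, silicon nitride.
In SI units:
  silicon carbide: E = 434.7 GPa, ρ = 3120 kg/m³
  silicon nitride: E = 306.0 GPa, ρ = 3190 kg/m³
  silicon carbide: M = 2.43×10⁻³
  silicon nitride: M = 2.11×10⁻³
Silicon carbide ranks first.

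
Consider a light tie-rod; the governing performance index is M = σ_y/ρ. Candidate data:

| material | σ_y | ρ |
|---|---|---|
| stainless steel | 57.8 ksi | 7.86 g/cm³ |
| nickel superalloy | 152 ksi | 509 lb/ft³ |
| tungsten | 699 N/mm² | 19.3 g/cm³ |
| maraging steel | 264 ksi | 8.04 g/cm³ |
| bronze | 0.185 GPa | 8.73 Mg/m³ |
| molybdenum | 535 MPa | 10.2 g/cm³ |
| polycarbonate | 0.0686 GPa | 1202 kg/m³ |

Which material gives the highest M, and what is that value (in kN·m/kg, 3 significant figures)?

maraging steel, M = 226 kN·m/kg

In SI units:
  stainless steel: σ_y = 398.5 MPa, ρ = 7860 kg/m³
  nickel superalloy: σ_y = 1048 MPa, ρ = 8153 kg/m³
  tungsten: σ_y = 699.0 MPa, ρ = 19300 kg/m³
  maraging steel: σ_y = 1820 MPa, ρ = 8040 kg/m³
  bronze: σ_y = 185.0 MPa, ρ = 8730 kg/m³
  molybdenum: σ_y = 535.0 MPa, ρ = 10200 kg/m³
  polycarbonate: σ_y = 68.60 MPa, ρ = 1202 kg/m³
  maraging steel: M = 226 kN·m/kg
  nickel superalloy: M = 129 kN·m/kg
  polycarbonate: M = 57.1 kN·m/kg
  molybdenum: M = 52.5 kN·m/kg
  stainless steel: M = 50.7 kN·m/kg
  tungsten: M = 36.2 kN·m/kg
  bronze: M = 21.2 kN·m/kg
Maraging steel ranks first.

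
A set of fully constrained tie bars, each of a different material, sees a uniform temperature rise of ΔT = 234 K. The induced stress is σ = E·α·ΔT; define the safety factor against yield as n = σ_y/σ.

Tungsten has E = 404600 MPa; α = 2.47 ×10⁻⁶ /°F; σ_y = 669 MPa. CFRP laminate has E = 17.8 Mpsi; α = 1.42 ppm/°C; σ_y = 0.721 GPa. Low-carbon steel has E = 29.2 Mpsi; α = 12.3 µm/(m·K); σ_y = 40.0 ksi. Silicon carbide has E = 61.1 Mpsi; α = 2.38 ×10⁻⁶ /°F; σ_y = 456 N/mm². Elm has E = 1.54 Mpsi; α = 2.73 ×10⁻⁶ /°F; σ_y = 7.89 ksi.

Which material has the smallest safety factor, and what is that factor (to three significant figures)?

With everything in SI (GPa, ×10⁻⁶/K, MPa):
  tungsten: E = 404.6, α = 4.45, σ_y = 669.0 → σ = 421 MPa, n = 1.59
  CFRP laminate: E = 122.7, α = 1.42, σ_y = 721.0 → σ = 40.8 MPa, n = 17.7
  low-carbon steel: E = 201.3, α = 12.3, σ_y = 275.8 → σ = 579 MPa, n = 0.476
  silicon carbide: E = 421.3, α = 4.28, σ_y = 456.0 → σ = 422 MPa, n = 1.08
  elm: E = 10.62, α = 4.91, σ_y = 54.40 → σ = 12.2 MPa, n = 4.46
Low-carbon steel has the lowest safety factor, n = 0.476.

low-carbon steel, n = 0.476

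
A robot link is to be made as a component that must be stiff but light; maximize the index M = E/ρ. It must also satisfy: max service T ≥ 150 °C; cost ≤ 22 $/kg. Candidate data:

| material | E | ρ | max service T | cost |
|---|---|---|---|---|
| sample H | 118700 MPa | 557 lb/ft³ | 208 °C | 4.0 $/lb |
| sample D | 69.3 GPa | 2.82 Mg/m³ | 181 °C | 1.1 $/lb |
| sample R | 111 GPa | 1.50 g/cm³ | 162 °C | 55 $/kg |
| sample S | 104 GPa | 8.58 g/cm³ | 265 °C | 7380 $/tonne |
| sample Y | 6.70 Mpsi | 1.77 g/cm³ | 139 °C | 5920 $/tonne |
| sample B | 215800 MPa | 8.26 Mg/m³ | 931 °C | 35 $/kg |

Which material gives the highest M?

Screen on constraints: max service T ≥ 150 °C; cost ≤ 22 $/kg. Survivors: sample H, sample D, sample S.
Normalizing units and computing the index:
  sample H: E = 118.7 GPa, ρ = 8922 kg/m³
  sample D: E = 69.30 GPa, ρ = 2820 kg/m³
  sample S: E = 104.0 GPa, ρ = 8580 kg/m³
  sample D: M = 24.6 MN·m/kg
  sample H: M = 13.3 MN·m/kg
  sample S: M = 12.1 MN·m/kg
The maximum is for sample D.

sample D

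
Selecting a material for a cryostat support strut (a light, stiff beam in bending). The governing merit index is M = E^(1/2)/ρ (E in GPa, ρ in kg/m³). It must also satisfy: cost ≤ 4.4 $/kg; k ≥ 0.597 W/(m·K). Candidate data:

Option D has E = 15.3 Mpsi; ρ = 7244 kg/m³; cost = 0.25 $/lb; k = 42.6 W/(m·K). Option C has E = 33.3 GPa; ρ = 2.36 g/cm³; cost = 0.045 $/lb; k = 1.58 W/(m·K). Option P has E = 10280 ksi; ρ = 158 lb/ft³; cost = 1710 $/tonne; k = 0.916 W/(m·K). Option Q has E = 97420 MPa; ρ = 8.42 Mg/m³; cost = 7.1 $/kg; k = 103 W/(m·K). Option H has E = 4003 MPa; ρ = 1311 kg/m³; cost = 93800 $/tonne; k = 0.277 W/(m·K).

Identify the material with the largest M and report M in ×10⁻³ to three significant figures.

Screen on constraints: cost ≤ 4.4 $/kg; k ≥ 0.597 W/(m·K). Survivors: option D, option C, option P.
Normalizing units and computing the index:
  option D: E = 105.5 GPa, ρ = 7244 kg/m³
  option C: E = 33.30 GPa, ρ = 2360 kg/m³
  option P: E = 70.88 GPa, ρ = 2531 kg/m³
  option P: M = 3.33×10⁻³
  option C: M = 2.45×10⁻³
  option D: M = 1.42×10⁻³
Option P has the largest M.

option P, M = 3.33×10⁻³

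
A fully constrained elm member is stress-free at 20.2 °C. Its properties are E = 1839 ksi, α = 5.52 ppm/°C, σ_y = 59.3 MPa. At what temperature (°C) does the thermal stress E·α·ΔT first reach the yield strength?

E = 1839 ksi = 12.68 GPa.
E·α·ΔT = 59.30 MPa ⇒ ΔT = 59.30 / (12.68×10³ × 5.52×10⁻⁶) = 847.3 K.
T = 20.2 + 847.3 = 867.5 °C.

867 °C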